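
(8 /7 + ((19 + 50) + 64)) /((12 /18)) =201.21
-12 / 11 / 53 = -0.02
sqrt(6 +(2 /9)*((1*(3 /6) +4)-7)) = 7 /3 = 2.33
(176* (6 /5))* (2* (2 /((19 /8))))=33792 /95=355.71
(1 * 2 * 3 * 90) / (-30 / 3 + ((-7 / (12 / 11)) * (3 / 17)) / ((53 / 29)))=-1946160 / 38273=-50.85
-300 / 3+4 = -96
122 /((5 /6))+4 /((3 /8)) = 2356 /15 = 157.07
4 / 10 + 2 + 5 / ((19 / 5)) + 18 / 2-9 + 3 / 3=448 / 95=4.72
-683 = -683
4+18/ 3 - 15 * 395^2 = -2340365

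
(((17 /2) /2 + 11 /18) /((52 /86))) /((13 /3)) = 7525 /4056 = 1.86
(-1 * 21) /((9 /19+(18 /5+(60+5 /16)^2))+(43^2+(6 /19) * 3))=-510720 /133556167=-0.00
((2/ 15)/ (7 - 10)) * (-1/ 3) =2/ 135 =0.01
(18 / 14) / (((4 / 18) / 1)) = 81 / 14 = 5.79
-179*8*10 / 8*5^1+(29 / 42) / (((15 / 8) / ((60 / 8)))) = -187892 / 21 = -8947.24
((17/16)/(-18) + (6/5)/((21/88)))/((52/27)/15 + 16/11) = 3.14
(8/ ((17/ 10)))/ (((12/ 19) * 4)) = 95/ 51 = 1.86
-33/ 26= -1.27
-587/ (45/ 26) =-339.16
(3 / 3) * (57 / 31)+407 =12674 / 31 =408.84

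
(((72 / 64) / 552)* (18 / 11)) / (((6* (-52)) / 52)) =-9 / 16192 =-0.00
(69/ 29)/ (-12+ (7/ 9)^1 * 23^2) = 621/ 104255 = 0.01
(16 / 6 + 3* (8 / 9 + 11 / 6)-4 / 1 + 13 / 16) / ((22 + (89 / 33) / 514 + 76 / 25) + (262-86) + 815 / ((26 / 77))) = 337190425 / 115311367648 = 0.00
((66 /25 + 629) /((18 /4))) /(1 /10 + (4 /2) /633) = 13327604 /9795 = 1360.65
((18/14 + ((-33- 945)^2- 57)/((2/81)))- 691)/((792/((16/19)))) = 28541287/693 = 41185.12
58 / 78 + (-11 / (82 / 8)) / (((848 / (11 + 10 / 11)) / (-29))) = 400229 / 338988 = 1.18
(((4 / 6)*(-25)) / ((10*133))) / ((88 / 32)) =-20 / 4389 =-0.00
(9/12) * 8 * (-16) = -96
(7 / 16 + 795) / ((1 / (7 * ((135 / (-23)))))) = -12027015 / 368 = -32682.11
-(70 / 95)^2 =-196 / 361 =-0.54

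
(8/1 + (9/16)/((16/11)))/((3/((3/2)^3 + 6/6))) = 75145/6144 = 12.23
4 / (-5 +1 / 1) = -1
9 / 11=0.82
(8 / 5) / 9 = 8 / 45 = 0.18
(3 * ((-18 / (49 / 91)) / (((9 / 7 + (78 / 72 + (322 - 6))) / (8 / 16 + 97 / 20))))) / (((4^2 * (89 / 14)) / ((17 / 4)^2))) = -227933433 / 761640640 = -0.30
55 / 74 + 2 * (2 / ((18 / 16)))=2863 / 666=4.30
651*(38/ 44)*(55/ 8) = 61845/ 16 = 3865.31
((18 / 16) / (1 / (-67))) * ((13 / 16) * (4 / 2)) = -7839 / 64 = -122.48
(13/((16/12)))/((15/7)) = 91/20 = 4.55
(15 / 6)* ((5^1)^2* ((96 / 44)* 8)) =12000 / 11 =1090.91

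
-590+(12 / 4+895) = 308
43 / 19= 2.26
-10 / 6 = -5 / 3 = -1.67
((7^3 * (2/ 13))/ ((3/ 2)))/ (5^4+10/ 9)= 84/ 1495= 0.06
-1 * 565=-565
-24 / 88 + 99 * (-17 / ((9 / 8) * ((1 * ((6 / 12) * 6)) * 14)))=-8291 / 231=-35.89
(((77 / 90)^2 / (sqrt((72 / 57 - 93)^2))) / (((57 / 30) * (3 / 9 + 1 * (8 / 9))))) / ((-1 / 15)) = -77 / 1494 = -0.05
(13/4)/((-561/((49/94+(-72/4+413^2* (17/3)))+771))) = -5603.85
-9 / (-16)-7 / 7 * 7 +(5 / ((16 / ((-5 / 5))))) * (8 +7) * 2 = -253 / 16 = -15.81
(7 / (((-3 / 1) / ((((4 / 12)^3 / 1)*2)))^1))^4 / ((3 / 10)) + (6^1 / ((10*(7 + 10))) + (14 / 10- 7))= -61050643499 / 10976913855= -5.56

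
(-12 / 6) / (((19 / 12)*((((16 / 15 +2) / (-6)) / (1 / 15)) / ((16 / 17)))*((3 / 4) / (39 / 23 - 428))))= -15060480 / 170867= -88.14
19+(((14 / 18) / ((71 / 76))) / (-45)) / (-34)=9288131 / 488835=19.00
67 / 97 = 0.69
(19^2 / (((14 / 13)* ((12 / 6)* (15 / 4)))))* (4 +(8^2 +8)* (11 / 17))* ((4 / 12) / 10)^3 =201799 / 2409750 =0.08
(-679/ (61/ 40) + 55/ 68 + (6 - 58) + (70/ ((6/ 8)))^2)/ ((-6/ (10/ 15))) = -912.74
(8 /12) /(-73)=-2 /219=-0.01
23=23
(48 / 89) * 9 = 432 / 89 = 4.85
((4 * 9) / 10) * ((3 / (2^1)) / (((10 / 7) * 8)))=189 / 400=0.47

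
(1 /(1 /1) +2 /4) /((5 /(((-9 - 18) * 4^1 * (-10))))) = 324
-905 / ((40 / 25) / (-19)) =85975 / 8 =10746.88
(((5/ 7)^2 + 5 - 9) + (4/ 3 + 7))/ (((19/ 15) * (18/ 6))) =3560/ 2793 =1.27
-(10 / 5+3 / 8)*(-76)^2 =-13718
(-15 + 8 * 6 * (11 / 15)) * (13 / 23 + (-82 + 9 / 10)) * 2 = -1870823 / 575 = -3253.61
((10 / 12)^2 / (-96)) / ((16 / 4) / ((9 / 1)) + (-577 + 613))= -0.00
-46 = -46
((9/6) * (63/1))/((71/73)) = 13797/142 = 97.16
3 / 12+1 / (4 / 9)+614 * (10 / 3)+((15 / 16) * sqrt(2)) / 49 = 15 * sqrt(2) / 784+12295 / 6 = 2049.19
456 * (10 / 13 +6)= 40128 / 13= 3086.77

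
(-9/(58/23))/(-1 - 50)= 69/986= 0.07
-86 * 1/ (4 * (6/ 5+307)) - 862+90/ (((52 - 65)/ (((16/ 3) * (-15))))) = -12349287/ 40066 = -308.22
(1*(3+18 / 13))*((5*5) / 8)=1425 / 104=13.70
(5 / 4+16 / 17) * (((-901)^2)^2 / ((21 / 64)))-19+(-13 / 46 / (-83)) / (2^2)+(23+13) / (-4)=1411407461363496881 / 320712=4400856411245.91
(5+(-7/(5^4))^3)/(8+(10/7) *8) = 251321161/976562500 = 0.26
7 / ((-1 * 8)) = -7 / 8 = -0.88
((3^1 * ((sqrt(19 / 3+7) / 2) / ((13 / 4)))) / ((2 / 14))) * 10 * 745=208600 * sqrt(30) / 13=87888.40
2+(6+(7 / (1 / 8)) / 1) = 64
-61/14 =-4.36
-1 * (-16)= 16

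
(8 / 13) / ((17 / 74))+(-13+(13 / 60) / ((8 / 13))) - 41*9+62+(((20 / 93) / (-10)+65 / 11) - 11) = -11650747831 / 36173280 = -322.08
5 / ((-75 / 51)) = -17 / 5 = -3.40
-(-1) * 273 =273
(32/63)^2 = 1024/3969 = 0.26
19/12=1.58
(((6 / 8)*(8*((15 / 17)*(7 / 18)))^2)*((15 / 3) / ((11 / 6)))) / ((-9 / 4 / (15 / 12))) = -245000 / 28611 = -8.56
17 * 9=153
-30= -30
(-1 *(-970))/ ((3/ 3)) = 970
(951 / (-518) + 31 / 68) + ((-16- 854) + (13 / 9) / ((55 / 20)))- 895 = -3078923191 / 1743588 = -1765.85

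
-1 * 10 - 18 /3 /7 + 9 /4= -241 /28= -8.61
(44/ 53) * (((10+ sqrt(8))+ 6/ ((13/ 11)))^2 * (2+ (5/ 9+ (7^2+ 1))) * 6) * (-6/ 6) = -551767744/ 8957-32633216 * sqrt(2)/ 2067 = -83929.05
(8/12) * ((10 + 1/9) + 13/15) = 988/135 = 7.32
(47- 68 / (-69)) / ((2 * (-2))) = -3311 / 276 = -12.00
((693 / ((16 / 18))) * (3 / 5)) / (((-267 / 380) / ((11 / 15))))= -434511 / 890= -488.21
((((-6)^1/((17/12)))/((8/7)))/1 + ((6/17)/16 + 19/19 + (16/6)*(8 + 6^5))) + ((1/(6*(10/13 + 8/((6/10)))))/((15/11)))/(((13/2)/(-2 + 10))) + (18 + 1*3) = 353186223/17000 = 20775.66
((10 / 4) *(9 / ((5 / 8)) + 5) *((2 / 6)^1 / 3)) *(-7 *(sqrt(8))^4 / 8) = -2716 / 9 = -301.78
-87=-87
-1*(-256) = 256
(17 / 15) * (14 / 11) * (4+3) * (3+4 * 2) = 1666 / 15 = 111.07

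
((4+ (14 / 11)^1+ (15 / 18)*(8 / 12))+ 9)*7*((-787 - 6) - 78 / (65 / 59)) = -44382044 / 495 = -89660.69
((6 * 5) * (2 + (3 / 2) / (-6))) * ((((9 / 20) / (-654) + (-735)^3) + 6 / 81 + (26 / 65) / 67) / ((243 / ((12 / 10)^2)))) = -21922249353823693 / 177462900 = -123531449.98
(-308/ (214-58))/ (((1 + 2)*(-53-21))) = 77/ 8658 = 0.01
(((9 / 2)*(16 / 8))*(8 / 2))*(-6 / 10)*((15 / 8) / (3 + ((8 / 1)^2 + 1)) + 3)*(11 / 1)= -489159 / 680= -719.35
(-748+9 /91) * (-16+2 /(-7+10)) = 3130714 /273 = 11467.82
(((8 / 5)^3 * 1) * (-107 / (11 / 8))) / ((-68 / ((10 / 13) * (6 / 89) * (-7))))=-9203712 / 5408975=-1.70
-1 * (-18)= 18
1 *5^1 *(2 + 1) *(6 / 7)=90 / 7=12.86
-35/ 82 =-0.43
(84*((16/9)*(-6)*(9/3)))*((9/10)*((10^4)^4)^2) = -241920000000000000000000000000000000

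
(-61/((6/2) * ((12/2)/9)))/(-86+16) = 61/140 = 0.44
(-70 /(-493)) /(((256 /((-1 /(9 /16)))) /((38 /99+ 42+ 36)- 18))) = -104615 /1757052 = -0.06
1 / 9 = 0.11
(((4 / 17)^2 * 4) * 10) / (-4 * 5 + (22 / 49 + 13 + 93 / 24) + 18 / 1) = 250880 / 1736023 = 0.14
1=1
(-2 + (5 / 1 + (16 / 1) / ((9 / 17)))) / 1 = 299 / 9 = 33.22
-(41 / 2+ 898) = -1837 / 2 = -918.50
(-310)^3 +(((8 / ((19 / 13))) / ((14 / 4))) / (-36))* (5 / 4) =-35659827065 / 1197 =-29791000.05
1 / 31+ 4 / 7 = 131 / 217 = 0.60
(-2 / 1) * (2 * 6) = -24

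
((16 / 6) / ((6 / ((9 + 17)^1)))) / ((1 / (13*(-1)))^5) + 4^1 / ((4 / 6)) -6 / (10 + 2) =-77228845 / 18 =-4290491.39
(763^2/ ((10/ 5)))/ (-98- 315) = -83167/ 118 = -704.81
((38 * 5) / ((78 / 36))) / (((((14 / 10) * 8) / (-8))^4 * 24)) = 59375 / 62426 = 0.95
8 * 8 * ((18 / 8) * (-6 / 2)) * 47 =-20304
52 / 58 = 26 / 29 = 0.90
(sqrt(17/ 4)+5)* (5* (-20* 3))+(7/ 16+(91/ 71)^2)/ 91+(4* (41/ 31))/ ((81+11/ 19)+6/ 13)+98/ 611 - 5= -5822905998371411/ 3869677514768 - 150* sqrt(17)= -2123.22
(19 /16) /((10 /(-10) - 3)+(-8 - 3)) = -19 /240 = -0.08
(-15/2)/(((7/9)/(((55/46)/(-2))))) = 7425/1288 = 5.76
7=7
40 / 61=0.66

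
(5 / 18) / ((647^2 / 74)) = 185 / 3767481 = 0.00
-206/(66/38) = -3914/33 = -118.61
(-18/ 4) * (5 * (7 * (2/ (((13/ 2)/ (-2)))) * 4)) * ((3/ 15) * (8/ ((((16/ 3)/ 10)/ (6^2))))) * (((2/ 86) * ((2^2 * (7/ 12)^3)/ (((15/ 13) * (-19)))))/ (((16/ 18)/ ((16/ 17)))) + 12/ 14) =6473309832/ 180557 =35851.89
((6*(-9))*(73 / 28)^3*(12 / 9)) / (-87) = 1167051 / 79576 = 14.67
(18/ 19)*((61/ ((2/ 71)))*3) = 116937/ 19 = 6154.58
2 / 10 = 1 / 5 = 0.20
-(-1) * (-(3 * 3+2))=-11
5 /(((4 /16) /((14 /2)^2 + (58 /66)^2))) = 1084040 /1089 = 995.45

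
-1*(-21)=21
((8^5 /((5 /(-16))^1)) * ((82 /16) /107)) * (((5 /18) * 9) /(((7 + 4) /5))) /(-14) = 3358720 /8239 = 407.66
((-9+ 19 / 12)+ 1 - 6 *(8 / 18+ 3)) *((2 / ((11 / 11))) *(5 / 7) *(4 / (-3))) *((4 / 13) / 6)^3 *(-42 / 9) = -4000 / 123201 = -0.03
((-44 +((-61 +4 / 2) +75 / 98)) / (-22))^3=1005710836859 / 10021812416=100.35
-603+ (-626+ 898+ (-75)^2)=5294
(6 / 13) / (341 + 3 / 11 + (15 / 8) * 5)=528 / 401141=0.00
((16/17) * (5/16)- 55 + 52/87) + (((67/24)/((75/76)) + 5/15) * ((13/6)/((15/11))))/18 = -53.83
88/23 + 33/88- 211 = -206.80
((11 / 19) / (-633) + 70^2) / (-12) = -58932289 / 144324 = -408.33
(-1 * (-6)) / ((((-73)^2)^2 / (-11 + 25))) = 84 / 28398241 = 0.00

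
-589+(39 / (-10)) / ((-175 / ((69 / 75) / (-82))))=-2113038397 / 3587500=-589.00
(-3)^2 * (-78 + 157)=711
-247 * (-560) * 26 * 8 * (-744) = -21405296640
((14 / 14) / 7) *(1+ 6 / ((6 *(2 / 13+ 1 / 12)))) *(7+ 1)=1544 / 259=5.96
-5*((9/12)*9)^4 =-2657205/256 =-10379.71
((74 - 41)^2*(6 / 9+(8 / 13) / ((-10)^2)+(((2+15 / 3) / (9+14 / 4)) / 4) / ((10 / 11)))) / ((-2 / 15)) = -17557947 / 2600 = -6753.06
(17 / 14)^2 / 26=289 / 5096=0.06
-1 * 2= -2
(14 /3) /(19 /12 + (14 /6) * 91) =56 /2567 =0.02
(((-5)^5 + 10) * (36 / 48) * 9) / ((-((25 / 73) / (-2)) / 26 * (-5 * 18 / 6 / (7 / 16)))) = 37247301 / 400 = 93118.25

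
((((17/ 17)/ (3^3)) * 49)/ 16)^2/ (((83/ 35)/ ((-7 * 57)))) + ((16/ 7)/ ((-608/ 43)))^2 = -195317131511/ 91332976896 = -2.14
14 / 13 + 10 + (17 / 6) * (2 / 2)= 1085 / 78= 13.91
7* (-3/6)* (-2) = 7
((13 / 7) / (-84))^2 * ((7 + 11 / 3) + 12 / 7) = 10985 / 1815156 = 0.01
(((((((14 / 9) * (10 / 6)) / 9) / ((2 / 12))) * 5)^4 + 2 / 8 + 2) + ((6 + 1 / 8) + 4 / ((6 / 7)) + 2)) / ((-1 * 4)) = -1925979955427 / 1377495072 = -1398.18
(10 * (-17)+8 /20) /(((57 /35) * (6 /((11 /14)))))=-2332 /171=-13.64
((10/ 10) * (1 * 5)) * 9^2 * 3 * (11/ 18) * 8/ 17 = 5940/ 17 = 349.41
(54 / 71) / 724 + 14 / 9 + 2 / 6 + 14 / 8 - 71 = -31163189 / 462636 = -67.36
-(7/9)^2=-49/81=-0.60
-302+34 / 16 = -2399 / 8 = -299.88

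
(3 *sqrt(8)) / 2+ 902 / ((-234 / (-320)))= 3 *sqrt(2)+ 144320 / 117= 1237.75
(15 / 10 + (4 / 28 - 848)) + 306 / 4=-5389 / 7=-769.86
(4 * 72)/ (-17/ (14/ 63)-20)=-576/ 193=-2.98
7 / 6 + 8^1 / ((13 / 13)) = 55 / 6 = 9.17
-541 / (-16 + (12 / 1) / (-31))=16771 / 508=33.01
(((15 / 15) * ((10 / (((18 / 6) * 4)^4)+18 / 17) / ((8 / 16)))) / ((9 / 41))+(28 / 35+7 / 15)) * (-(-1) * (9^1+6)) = 43298641 / 264384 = 163.77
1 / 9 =0.11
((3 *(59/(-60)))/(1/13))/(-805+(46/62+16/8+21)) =1829/37260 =0.05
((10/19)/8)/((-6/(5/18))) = -25/8208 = -0.00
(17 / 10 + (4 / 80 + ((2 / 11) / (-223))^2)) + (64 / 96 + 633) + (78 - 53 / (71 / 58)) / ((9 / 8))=10247144472581 / 15379986204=666.26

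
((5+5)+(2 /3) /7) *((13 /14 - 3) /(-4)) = 1537 /294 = 5.23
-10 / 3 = -3.33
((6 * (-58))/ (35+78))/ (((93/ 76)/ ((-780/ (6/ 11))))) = 12606880/ 3503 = 3598.88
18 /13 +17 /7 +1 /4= 1479 /364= 4.06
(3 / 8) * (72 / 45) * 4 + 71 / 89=3.20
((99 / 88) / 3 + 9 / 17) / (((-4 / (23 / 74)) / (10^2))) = -70725 / 10064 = -7.03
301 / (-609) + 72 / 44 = 1093 / 957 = 1.14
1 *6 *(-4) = -24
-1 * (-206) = 206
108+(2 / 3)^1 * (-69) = 62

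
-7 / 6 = -1.17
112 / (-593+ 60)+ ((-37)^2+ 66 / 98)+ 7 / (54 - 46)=286313011 / 208936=1370.34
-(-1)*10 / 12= 5 / 6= 0.83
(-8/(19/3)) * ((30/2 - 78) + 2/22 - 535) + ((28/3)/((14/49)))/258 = 61097417/80883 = 755.38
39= 39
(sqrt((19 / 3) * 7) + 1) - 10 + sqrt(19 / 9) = -0.89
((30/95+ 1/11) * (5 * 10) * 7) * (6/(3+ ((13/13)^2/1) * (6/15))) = 52500/209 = 251.20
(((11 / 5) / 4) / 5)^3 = 1331 / 1000000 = 0.00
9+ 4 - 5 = 8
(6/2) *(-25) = -75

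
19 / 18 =1.06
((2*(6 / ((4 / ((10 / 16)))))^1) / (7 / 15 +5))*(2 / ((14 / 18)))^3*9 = 1476225 / 28126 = 52.49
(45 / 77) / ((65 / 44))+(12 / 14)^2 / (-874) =109890 / 278369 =0.39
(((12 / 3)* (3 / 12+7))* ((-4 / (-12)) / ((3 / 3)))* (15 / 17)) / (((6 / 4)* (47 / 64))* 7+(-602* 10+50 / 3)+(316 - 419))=-55680 / 39811807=-0.00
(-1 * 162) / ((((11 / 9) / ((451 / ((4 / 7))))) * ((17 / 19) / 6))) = -701512.41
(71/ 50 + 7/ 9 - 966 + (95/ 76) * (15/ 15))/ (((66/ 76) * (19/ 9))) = -866297/ 1650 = -525.03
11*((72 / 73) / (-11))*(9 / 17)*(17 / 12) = -54 / 73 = -0.74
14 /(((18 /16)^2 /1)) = 896 /81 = 11.06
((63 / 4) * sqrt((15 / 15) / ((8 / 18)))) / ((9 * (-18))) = -7 / 48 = -0.15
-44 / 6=-7.33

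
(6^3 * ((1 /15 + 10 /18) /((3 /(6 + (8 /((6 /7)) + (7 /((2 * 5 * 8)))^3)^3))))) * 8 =20781077278763726927723 /70778880000000000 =293605.62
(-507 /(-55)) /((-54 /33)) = -169 /30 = -5.63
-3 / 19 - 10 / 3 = -199 / 57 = -3.49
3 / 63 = 0.05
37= 37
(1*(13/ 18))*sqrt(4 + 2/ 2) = 13*sqrt(5)/ 18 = 1.61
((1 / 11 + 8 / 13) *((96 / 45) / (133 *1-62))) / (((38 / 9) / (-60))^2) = 4.29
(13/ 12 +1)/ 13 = 25/ 156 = 0.16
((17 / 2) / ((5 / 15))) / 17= 3 / 2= 1.50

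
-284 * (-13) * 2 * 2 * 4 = 59072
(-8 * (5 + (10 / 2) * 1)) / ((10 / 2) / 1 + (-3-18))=5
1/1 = 1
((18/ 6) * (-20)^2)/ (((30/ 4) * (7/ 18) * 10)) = 288/ 7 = 41.14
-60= -60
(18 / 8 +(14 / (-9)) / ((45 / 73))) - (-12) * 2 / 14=16339 / 11340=1.44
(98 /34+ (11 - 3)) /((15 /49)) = 1813 /51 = 35.55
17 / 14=1.21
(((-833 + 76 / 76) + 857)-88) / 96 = -21 / 32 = -0.66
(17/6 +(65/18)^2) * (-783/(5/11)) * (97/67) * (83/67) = -49040.65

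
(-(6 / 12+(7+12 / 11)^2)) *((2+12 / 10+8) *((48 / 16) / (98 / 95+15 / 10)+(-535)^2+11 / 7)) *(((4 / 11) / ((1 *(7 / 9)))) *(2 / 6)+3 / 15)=-75246924.56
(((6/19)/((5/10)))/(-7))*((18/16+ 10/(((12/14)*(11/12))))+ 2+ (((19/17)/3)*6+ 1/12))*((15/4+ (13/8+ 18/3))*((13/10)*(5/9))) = -13782119/1023264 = -13.47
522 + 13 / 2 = 1057 / 2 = 528.50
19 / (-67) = -19 / 67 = -0.28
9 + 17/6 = 71/6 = 11.83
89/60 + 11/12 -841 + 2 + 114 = -3613/5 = -722.60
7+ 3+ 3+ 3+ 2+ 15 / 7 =20.14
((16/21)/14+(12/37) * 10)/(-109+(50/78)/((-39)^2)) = -177324264/5861198749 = -0.03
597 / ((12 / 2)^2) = 199 / 12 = 16.58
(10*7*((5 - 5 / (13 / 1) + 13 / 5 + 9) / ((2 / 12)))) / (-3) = -29512 / 13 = -2270.15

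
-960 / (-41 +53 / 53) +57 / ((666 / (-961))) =-12931 / 222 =-58.25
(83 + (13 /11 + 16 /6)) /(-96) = -1433 /1584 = -0.90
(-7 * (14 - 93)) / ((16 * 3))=553 / 48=11.52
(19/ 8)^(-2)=64/ 361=0.18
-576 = -576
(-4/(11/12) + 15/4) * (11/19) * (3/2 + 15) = -891/152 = -5.86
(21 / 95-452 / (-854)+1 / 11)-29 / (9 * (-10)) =9344743 / 8031870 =1.16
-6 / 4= -3 / 2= -1.50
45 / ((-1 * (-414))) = 5 / 46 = 0.11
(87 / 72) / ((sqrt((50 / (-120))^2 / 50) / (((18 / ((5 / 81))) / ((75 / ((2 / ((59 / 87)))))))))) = 1226178* sqrt(2) / 7375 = 235.13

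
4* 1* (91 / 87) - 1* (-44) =4192 / 87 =48.18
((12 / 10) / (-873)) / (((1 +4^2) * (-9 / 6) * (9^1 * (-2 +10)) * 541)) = 0.00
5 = 5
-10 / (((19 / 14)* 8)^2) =-245 / 2888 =-0.08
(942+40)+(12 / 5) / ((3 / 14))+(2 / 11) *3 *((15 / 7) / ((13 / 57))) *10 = 5227466 / 5005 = 1044.45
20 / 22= 10 / 11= 0.91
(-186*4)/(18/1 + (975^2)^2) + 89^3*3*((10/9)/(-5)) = -141571544128601374/301229296881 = -469979.33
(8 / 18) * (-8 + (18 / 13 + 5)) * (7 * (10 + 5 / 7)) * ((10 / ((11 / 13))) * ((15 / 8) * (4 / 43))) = -52500 / 473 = -110.99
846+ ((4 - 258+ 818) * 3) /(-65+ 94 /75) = 3917826 /4781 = 819.46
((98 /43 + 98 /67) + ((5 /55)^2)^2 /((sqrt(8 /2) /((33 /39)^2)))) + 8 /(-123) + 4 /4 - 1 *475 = -6816271768297 /14492737974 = -470.32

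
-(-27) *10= 270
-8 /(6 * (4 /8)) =-8 /3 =-2.67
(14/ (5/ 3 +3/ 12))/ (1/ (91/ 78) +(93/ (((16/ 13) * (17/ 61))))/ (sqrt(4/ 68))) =-3411968/ 681072622519 +1079292032 * sqrt(17)/ 681072622519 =0.01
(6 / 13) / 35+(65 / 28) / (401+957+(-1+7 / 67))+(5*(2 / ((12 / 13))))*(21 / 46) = 18880657027 / 3806162360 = 4.96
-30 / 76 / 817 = -15 / 31046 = -0.00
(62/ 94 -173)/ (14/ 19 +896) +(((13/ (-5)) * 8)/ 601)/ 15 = -3510162122/ 18047714475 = -0.19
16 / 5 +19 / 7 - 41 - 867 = -31573 / 35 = -902.09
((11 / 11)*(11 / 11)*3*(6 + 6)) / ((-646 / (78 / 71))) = -1404 / 22933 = -0.06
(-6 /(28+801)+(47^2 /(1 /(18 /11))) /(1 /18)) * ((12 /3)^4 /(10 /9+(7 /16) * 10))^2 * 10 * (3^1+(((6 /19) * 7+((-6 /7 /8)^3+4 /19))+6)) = 16179238802.86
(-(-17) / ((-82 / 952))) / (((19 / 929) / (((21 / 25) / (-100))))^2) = -769955986863 / 23126562500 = -33.29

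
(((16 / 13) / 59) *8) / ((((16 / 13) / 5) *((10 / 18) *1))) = 72 / 59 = 1.22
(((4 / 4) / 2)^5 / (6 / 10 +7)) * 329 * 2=1645 / 608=2.71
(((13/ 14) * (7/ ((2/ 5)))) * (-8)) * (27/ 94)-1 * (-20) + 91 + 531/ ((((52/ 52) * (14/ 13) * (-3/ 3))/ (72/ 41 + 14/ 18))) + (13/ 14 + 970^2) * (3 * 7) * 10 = 5330529584083/ 26978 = 197588019.28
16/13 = 1.23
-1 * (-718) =718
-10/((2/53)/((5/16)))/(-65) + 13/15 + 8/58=206171/90480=2.28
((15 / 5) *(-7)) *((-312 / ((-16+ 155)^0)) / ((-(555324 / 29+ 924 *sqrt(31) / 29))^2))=493668682 / 27621468064575 - 6570733 *sqrt(31) / 110485872258300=0.00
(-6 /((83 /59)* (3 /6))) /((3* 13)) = -236 /1079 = -0.22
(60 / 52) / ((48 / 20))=25 / 52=0.48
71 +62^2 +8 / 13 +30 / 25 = 254593 / 65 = 3916.82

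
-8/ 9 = -0.89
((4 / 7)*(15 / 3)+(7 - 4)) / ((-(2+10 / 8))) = -1.80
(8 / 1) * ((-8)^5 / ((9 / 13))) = -3407872 / 9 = -378652.44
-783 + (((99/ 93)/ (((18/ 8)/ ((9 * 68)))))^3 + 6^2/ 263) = 190191136781925/ 7835033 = 24274452.55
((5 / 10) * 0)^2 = 0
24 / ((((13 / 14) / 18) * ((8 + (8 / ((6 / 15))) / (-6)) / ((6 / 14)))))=3888 / 91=42.73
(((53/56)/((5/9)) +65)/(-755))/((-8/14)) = 18677/120800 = 0.15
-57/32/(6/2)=-19/32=-0.59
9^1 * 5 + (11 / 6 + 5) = 311 / 6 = 51.83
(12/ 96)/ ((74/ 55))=55/ 592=0.09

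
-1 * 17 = -17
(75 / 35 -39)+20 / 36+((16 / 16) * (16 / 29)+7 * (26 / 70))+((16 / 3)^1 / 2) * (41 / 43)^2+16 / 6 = -473930776 / 16890615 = -28.06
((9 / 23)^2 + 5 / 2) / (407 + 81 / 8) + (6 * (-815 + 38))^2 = 38366874119840 / 1765273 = 21734244.01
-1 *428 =-428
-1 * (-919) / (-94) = -919 / 94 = -9.78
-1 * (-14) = 14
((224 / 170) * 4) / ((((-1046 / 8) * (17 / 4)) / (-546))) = 5.18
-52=-52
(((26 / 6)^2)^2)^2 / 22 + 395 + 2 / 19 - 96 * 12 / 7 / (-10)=581965747103 / 95987430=6062.94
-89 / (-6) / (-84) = -89 / 504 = -0.18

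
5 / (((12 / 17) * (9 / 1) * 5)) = 17 / 108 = 0.16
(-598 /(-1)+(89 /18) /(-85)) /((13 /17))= 914851 /1170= 781.92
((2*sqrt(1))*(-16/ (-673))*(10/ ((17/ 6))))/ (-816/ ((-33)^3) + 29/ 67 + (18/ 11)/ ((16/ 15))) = 2465565696/ 29231583385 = 0.08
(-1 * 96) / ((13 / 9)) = -66.46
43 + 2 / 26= 560 / 13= 43.08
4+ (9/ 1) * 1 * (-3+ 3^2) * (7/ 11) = 422/ 11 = 38.36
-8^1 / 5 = -1.60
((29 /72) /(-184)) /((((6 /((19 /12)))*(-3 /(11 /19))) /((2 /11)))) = 29 /1430784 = 0.00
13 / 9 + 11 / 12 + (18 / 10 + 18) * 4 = 14681 / 180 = 81.56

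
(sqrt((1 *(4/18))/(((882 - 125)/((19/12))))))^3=19 *sqrt(86298)/557003628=0.00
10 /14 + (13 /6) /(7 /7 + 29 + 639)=20161 /28098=0.72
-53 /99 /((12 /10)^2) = -1325 /3564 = -0.37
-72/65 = -1.11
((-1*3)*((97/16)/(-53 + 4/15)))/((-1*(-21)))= 1455/88592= 0.02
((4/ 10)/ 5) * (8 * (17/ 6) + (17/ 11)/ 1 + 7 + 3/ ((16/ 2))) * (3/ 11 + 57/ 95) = 33356/ 15125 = 2.21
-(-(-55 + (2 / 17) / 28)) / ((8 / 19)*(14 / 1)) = -248691 / 26656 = -9.33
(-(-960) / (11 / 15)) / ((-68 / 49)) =-176400 / 187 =-943.32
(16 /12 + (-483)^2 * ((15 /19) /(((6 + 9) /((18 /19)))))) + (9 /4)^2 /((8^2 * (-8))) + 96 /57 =103226272085 /8871936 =11635.15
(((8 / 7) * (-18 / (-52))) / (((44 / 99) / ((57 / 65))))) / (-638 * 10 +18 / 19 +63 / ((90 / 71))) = -58482 / 474216197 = -0.00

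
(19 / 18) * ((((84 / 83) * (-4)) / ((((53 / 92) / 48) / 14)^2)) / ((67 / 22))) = -29823406964736 / 15620849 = -1909205.25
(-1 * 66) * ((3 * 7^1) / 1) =-1386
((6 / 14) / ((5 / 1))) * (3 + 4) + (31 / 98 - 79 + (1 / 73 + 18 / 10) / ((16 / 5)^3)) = -2858058897 / 36628480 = -78.03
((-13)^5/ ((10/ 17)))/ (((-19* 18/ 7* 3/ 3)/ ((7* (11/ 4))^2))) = 261966147443/ 54720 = 4787393.05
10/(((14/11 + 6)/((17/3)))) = 187/24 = 7.79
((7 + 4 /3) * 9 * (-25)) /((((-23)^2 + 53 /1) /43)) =-26875 /194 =-138.53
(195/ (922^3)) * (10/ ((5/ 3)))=0.00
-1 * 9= -9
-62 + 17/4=-231/4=-57.75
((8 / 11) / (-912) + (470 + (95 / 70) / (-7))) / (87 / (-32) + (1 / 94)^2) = -1020298504352 / 5904192525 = -172.81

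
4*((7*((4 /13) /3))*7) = 784 /39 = 20.10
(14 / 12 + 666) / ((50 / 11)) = 44033 / 300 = 146.78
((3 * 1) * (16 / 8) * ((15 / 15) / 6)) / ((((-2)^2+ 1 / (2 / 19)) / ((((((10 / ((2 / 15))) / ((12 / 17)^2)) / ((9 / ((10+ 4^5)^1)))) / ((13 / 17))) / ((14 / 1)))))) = 63500525 / 530712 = 119.65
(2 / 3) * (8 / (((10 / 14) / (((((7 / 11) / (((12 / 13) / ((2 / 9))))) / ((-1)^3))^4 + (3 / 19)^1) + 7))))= 23705337541361 / 443507177817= 53.45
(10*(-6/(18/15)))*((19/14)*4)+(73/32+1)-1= -60289/224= -269.15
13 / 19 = 0.68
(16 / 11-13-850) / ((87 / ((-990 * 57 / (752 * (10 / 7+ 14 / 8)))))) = 56719845 / 242614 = 233.79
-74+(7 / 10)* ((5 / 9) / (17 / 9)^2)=-73.89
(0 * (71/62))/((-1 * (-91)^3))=0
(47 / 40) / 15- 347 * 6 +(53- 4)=-2032.92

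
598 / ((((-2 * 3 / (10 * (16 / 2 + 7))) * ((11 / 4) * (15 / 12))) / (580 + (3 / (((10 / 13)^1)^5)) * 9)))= -20339448389 / 6875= -2958465.22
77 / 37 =2.08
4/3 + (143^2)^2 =418161602.33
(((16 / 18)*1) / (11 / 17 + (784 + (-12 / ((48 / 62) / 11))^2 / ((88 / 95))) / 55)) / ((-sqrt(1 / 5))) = -239360*sqrt(5) / 157662189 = -0.00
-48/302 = -24/151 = -0.16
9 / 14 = 0.64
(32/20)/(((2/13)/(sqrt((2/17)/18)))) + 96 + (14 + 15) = 52 * sqrt(17)/255 + 125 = 125.84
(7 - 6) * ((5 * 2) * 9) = 90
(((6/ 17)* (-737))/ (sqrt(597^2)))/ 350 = -737/ 592025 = -0.00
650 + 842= 1492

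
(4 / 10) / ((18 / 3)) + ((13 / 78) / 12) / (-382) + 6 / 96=8879 / 68760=0.13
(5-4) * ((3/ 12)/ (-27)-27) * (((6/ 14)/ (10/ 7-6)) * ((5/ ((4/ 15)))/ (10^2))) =2917/ 6144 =0.47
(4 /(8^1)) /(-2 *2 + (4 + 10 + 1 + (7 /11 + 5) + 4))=11 /454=0.02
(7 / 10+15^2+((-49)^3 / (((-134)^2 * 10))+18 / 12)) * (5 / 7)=40678383 / 251384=161.82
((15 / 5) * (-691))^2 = 4297329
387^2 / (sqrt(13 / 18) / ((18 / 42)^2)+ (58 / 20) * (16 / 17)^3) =-318584155457064960 / 13692185239813+ 119568095329380075 * sqrt(26) / 13692185239813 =21260.00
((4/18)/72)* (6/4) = 1/216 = 0.00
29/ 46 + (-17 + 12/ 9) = -2075/ 138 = -15.04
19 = 19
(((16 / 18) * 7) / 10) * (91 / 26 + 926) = 26026 / 45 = 578.36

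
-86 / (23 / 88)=-7568 / 23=-329.04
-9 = -9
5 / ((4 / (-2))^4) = 5 / 16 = 0.31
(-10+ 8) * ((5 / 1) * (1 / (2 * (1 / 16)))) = -80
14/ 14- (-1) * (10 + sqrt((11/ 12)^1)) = sqrt(33)/ 6 + 11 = 11.96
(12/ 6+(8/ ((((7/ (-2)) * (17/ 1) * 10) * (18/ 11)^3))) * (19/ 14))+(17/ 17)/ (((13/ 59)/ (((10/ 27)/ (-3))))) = 113325763/ 78943410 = 1.44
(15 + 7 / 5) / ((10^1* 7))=41 / 175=0.23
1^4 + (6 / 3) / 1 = 3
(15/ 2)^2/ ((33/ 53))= 90.34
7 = 7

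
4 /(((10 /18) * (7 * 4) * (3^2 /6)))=6 /35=0.17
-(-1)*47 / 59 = 47 / 59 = 0.80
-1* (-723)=723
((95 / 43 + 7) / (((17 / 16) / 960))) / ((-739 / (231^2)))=-324571484160 / 540209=-600825.76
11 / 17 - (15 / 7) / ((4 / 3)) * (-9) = 7193 / 476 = 15.11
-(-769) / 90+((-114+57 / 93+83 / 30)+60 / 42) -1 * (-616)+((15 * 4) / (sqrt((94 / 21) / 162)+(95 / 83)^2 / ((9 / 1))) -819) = -4213425147074527 / 2539280649465+12813746670 * sqrt(987) / 260038981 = -111.21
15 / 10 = 3 / 2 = 1.50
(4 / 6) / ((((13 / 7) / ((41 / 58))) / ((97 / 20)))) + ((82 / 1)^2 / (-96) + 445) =5672931 / 15080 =376.19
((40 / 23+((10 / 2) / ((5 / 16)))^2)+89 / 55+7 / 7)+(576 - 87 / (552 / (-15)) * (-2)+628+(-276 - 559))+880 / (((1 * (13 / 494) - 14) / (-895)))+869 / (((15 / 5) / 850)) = 814667731813 / 2686860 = 303204.38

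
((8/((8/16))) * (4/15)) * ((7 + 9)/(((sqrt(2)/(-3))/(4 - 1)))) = -1536 * sqrt(2)/5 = -434.45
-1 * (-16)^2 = -256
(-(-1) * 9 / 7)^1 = 9 / 7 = 1.29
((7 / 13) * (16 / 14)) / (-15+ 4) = -8 / 143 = -0.06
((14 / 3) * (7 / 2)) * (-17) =-833 / 3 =-277.67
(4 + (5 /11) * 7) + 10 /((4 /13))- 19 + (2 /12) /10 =13661 /660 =20.70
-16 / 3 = -5.33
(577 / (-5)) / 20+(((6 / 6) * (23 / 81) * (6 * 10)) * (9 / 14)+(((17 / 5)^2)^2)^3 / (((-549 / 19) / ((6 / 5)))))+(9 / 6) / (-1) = -619887027551137579 / 6254882812500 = -99104.50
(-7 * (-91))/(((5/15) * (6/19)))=12103/2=6051.50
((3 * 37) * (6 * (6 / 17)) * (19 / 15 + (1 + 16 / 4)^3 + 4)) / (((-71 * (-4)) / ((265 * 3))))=103458438 / 1207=85715.36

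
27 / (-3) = -9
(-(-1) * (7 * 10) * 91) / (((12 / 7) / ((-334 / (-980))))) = 15197 / 12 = 1266.42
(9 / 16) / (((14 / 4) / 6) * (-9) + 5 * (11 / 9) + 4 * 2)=0.06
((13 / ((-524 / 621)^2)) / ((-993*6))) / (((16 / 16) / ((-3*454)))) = 379342197 / 90884656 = 4.17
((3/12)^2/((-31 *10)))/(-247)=1/1225120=0.00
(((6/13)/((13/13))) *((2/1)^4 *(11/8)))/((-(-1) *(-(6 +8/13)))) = -66/43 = -1.53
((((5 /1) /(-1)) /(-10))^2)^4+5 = 1281 /256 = 5.00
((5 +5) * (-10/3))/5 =-6.67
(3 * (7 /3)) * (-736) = -5152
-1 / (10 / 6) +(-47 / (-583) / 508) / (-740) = -131496863 / 219161360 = -0.60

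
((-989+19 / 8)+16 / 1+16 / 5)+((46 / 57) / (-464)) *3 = -10661081 / 11020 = -967.43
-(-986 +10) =976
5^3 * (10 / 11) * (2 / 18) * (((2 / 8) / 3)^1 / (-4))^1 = -625 / 2376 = -0.26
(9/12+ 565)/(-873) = -2263/3492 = -0.65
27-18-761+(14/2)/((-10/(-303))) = -5399/10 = -539.90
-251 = -251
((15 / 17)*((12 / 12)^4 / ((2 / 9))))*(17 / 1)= 135 / 2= 67.50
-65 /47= -1.38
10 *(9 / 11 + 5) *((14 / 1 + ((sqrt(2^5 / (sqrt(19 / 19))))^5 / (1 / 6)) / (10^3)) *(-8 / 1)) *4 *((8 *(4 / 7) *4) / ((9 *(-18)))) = 2621440 / 891 + 268435456 *sqrt(2) / 51975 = 10246.13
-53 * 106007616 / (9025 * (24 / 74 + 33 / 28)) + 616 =-645778910392 / 1561325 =-413609.54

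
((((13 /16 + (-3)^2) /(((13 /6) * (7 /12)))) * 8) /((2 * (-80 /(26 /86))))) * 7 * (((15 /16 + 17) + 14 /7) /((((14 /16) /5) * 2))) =-450747 /9632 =-46.80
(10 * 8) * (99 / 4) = 1980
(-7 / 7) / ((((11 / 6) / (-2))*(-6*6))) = -1 / 33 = -0.03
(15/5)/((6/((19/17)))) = 19/34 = 0.56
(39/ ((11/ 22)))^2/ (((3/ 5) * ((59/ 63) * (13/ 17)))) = 835380/ 59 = 14158.98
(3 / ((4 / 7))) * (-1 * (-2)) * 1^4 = 21 / 2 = 10.50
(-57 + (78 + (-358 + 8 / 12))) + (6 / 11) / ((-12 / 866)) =-12398 / 33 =-375.70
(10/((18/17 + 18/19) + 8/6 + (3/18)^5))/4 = 1255824/1677607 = 0.75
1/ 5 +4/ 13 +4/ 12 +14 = 2894/ 195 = 14.84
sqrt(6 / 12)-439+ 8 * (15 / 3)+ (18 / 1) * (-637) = -11865+ sqrt(2) / 2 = -11864.29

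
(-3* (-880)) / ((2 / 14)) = 18480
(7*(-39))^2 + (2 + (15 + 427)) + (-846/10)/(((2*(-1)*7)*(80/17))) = 419855991/5600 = 74974.28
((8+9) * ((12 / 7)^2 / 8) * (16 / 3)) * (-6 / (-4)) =2448 / 49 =49.96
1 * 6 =6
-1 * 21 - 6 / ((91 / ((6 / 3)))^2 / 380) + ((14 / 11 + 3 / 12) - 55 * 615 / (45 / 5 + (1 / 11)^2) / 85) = -43719535507 / 675166492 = -64.75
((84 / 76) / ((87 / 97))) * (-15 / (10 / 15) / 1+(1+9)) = -16975 / 1102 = -15.40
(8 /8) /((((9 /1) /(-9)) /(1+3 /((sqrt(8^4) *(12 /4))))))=-65 /64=-1.02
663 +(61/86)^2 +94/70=172102027/258860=664.85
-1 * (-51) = 51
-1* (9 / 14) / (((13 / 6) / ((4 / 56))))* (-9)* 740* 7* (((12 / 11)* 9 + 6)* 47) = 735283980 / 1001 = 734549.43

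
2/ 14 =1/ 7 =0.14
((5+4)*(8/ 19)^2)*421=242496/ 361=671.73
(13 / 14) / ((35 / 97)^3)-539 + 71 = -269052251 / 600250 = -448.23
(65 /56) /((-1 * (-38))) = 65 /2128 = 0.03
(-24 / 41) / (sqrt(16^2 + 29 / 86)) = -24 * sqrt(1895870) / 903845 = -0.04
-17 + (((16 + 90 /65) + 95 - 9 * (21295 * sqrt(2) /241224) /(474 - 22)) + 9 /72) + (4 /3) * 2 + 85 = 57151 /312 - 63885 * sqrt(2) /36344416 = 183.17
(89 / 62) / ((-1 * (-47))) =89 / 2914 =0.03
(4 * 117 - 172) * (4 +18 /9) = 1776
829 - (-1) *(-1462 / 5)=536.60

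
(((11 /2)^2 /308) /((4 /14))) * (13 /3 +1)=11 /6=1.83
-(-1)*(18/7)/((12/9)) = 27/14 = 1.93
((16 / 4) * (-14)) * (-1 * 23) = 1288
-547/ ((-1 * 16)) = 547/ 16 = 34.19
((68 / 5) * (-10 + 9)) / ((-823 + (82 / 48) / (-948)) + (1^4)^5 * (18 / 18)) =1547136 / 93510925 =0.02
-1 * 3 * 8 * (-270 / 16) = 405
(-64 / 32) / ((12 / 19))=-19 / 6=-3.17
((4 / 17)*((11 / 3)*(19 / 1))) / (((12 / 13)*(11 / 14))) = 3458 / 153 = 22.60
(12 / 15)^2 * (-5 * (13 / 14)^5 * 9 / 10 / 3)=-1113879 / 1680700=-0.66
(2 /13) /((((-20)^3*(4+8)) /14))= -7 /312000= -0.00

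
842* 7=5894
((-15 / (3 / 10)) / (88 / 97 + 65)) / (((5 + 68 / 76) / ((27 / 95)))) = -4365 / 119336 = -0.04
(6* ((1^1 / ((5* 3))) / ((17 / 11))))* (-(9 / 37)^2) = -1782 / 116365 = -0.02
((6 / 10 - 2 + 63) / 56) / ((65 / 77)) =847 / 650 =1.30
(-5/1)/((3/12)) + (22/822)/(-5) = -41111/2055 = -20.01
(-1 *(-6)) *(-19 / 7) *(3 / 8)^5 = -13851 / 114688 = -0.12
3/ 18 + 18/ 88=49/ 132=0.37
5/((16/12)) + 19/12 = 16/3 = 5.33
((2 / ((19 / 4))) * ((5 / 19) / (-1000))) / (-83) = 1 / 749075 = 0.00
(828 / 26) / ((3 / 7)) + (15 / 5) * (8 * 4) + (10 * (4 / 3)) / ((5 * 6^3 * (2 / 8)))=179386 / 1053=170.36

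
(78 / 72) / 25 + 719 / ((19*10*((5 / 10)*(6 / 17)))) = 122477 / 5700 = 21.49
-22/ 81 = -0.27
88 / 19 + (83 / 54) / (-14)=64951 / 14364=4.52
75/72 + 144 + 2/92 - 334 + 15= -96013/552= -173.94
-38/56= -19/28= -0.68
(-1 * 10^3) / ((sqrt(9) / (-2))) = 2000 / 3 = 666.67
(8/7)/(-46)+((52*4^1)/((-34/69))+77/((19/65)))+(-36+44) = -7837967/52003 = -150.72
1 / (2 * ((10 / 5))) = 1 / 4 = 0.25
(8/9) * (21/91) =8/39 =0.21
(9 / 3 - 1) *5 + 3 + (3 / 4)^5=13555 / 1024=13.24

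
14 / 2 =7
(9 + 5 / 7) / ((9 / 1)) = 68 / 63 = 1.08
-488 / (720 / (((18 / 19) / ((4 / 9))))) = -549 / 380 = -1.44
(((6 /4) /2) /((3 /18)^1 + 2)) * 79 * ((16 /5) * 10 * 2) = 22752 /13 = 1750.15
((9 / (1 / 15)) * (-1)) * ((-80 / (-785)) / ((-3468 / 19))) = 3420 / 45373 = 0.08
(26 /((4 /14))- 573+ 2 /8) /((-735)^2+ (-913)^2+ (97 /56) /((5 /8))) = -67445 /192331548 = -0.00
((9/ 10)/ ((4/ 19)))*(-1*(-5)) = 21.38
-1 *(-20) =20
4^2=16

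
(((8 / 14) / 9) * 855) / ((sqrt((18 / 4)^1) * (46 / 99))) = 6270 * sqrt(2) / 161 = 55.08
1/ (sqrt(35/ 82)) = sqrt(2870)/ 35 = 1.53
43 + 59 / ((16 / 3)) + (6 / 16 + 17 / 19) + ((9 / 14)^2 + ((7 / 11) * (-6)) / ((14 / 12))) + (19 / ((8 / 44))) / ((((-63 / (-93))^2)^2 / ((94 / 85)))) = 33236578427687 / 55279279440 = 601.25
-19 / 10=-1.90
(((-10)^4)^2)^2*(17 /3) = 170000000000000000 /3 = 56666666666666666.67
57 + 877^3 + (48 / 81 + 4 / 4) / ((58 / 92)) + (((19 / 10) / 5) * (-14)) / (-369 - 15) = 1690092828028313 / 2505600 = 674526192.54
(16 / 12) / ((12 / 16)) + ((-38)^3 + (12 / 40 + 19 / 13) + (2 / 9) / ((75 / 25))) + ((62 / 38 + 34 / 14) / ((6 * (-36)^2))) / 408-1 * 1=-4644794536073 / 84651840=-54869.39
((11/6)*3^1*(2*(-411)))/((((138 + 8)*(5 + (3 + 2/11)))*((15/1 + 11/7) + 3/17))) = -1972663/8729340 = -0.23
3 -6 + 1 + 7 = 5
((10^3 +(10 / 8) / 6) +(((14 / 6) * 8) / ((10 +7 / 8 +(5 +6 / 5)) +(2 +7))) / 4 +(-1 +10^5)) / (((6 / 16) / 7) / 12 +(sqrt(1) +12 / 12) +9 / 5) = 50564333260 / 1904667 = 26547.60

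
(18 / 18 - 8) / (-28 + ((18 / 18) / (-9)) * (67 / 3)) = 189 / 823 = 0.23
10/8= 5/4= 1.25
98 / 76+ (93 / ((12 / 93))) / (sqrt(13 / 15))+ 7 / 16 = 775.94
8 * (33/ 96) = 11/ 4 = 2.75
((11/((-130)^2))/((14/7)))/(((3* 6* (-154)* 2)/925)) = -0.00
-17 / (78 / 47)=-799 / 78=-10.24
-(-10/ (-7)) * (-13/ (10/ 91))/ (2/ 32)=2704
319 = 319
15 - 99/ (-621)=1046/ 69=15.16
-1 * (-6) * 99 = 594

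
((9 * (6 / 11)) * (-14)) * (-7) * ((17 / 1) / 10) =44982 / 55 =817.85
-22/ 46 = -11/ 23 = -0.48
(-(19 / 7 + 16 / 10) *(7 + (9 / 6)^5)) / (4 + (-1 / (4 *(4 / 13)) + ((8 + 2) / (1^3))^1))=-70517 / 14770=-4.77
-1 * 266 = -266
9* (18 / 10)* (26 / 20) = 1053 / 50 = 21.06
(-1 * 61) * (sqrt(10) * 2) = -122 * sqrt(10) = -385.80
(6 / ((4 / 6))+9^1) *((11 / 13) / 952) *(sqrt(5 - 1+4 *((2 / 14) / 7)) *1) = 495 *sqrt(2) / 21658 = 0.03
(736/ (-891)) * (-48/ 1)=11776/ 297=39.65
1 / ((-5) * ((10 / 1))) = -1 / 50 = -0.02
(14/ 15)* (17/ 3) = 5.29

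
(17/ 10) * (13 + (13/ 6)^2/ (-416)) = 254371/ 11520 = 22.08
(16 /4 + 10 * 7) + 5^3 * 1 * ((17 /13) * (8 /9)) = 25658 /117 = 219.30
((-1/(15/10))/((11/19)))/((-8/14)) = 133/66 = 2.02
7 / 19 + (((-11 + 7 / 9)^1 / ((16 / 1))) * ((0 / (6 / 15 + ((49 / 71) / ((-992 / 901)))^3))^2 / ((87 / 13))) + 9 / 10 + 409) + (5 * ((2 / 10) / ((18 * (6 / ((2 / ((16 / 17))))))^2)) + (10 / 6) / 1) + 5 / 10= 29248736063 / 70917120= 412.44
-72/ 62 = -36/ 31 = -1.16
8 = 8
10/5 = 2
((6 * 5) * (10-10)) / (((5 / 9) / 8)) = 0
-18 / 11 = -1.64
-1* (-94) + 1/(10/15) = 191/2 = 95.50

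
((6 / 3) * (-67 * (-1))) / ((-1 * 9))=-134 / 9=-14.89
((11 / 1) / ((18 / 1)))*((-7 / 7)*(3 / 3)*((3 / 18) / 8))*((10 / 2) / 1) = -55 / 864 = -0.06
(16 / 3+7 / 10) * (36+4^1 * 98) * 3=38734 / 5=7746.80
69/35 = 1.97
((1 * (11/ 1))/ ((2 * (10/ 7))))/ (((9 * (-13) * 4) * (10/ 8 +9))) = -77/ 95940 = -0.00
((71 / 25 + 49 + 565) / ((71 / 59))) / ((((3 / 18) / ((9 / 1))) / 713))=35030621178 / 1775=19735561.23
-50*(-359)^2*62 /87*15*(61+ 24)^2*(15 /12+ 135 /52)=-721653049375000 /377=-1914199069960.21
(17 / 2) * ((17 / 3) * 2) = 289 / 3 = 96.33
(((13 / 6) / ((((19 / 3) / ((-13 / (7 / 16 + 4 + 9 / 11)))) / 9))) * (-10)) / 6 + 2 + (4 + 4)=79766 / 3515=22.69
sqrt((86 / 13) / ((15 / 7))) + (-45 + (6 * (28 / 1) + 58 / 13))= sqrt(117390) / 195 + 1657 / 13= 129.22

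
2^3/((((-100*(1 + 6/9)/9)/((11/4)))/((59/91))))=-0.77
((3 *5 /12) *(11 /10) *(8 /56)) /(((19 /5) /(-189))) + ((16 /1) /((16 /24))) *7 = 24051 /152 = 158.23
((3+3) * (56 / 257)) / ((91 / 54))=2592 / 3341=0.78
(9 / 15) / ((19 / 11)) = 33 / 95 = 0.35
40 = 40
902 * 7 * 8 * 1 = 50512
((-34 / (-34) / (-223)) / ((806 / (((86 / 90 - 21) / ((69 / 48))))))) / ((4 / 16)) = 28864 / 93014415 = 0.00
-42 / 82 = -21 / 41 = -0.51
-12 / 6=-2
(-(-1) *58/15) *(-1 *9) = -34.80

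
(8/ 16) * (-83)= -41.50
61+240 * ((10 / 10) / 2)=181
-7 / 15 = -0.47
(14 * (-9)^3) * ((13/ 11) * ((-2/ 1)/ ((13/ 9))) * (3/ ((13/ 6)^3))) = 119042784/ 24167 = 4925.84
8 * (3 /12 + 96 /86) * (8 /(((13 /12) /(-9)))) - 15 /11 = -4475265 /6149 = -727.80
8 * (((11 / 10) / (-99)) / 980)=-1 / 11025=-0.00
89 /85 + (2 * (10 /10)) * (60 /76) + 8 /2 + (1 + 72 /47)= 695132 /75905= 9.16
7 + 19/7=68/7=9.71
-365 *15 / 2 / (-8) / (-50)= -219 / 32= -6.84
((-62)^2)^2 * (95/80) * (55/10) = 193015889/2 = 96507944.50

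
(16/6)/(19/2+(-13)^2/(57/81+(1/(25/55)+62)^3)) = 3572234888/12726942351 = 0.28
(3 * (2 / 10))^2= 9 / 25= 0.36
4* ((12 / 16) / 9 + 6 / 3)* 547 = 13675 / 3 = 4558.33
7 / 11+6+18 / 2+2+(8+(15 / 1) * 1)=40.64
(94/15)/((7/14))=188/15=12.53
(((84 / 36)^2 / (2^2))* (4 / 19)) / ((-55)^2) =49 / 517275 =0.00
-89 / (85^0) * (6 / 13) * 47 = -25098 / 13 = -1930.62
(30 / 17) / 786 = 5 / 2227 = 0.00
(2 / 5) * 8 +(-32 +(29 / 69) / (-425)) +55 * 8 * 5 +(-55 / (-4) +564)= 322451719 / 117300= 2748.95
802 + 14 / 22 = 8829 / 11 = 802.64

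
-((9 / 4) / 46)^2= -81 / 33856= -0.00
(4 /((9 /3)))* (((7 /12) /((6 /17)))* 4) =238 /27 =8.81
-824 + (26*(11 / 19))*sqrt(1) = -15370 / 19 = -808.95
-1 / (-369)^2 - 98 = -13343779 / 136161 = -98.00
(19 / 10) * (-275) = -1045 / 2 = -522.50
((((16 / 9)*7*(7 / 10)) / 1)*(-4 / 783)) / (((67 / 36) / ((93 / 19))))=-194432 / 1661265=-0.12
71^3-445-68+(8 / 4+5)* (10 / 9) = 357405.78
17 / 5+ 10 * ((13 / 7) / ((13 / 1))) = 169 / 35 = 4.83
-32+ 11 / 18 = -565 / 18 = -31.39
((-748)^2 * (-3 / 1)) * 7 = -11749584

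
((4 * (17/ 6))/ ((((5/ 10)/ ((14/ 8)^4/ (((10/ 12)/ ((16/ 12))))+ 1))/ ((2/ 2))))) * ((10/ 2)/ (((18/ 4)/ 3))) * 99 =478907/ 4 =119726.75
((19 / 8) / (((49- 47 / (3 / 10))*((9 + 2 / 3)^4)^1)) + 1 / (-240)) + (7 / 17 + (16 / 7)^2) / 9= 87962058917 / 141399617520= 0.62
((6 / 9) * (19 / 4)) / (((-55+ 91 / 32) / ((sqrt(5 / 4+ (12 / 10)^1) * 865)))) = -184072 * sqrt(5) / 5007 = -82.20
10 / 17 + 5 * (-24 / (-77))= 2810 / 1309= 2.15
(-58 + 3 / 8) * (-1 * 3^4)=37341 / 8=4667.62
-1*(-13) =13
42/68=21/34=0.62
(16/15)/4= 4/15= 0.27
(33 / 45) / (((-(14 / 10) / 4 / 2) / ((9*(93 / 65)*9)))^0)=0.73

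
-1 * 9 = -9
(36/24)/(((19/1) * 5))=3/190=0.02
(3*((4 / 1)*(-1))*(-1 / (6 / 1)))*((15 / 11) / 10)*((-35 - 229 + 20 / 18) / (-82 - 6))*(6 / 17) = 1183 / 4114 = 0.29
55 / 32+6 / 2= 151 / 32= 4.72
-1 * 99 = -99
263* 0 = 0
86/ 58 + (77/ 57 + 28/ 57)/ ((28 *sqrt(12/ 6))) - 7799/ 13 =-225612/ 377 + 5 *sqrt(2)/ 152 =-598.39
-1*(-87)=87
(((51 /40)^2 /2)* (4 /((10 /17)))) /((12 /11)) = 162129 /32000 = 5.07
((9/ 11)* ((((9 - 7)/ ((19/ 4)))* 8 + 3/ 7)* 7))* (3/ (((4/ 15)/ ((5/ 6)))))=340875/ 1672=203.87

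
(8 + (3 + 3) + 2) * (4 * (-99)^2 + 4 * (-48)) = 624192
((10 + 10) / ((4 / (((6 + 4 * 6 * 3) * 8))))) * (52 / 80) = 2028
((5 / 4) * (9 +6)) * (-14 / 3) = -175 / 2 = -87.50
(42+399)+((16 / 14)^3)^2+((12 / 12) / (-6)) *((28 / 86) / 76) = 511232217269 / 1153430796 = 443.23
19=19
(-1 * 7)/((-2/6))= 21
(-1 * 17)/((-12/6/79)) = 1343/2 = 671.50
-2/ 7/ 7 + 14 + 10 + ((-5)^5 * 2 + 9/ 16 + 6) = -4876071/ 784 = -6219.48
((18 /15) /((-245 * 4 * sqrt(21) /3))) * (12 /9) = -2 * sqrt(21) /8575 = -0.00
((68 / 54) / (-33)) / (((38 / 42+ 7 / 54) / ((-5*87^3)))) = 121463.00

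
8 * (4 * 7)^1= 224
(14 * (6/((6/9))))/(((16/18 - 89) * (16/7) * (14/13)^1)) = -567/976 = -0.58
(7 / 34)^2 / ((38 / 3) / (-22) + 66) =1617 / 2495804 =0.00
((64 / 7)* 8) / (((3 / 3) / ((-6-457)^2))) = 109756928 / 7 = 15679561.14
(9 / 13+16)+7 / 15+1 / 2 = 17.66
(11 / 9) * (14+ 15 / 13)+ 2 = 2401 / 117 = 20.52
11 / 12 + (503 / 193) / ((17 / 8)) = 84379 / 39372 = 2.14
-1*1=-1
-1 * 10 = -10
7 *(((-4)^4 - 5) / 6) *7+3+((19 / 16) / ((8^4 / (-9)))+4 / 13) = 5247624691 / 2555904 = 2053.14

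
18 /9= 2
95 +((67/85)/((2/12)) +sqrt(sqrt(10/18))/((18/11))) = 11 *sqrt(3) *5^(1/4)/54 +8477/85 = 100.26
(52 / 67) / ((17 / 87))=4524 / 1139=3.97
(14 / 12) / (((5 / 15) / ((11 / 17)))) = 77 / 34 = 2.26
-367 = -367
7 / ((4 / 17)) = 119 / 4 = 29.75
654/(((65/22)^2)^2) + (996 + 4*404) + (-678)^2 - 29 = 8251908070299/17850625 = 462275.58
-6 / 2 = -3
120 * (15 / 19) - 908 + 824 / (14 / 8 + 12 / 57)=-392.97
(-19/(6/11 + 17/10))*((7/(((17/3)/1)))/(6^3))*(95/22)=-3325/15912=-0.21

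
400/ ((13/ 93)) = 37200/ 13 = 2861.54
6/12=1/2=0.50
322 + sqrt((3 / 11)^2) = 3545 / 11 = 322.27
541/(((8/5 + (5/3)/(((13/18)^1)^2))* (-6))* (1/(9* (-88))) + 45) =15085785/1255838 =12.01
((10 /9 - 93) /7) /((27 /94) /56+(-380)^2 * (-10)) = 621904 /68410943757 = 0.00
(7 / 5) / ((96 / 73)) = 511 / 480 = 1.06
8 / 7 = 1.14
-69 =-69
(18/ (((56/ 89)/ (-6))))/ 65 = -2403/ 910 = -2.64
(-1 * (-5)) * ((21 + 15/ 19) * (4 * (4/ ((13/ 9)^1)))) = 298080/ 247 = 1206.80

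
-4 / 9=-0.44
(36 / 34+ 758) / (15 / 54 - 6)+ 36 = -169236 / 1751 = -96.65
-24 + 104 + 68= 148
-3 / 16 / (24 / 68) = -17 / 32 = -0.53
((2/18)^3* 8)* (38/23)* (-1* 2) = -608/16767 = -0.04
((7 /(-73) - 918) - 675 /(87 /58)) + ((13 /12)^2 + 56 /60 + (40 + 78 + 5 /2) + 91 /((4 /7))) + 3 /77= -4395981683 /4047120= -1086.20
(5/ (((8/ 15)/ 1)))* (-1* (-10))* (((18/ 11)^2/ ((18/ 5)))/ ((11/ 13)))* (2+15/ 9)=73125/ 242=302.17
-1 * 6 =-6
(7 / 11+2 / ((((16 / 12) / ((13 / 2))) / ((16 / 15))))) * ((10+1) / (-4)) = -607 / 20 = -30.35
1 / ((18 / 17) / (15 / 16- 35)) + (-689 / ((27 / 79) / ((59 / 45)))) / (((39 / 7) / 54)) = -110809759 / 4320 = -25650.41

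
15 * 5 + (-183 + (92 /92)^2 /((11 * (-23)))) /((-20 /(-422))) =-957955 /253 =-3786.38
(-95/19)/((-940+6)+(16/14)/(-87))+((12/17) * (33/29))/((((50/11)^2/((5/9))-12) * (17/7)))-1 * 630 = -190707446251434/302719113509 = -629.98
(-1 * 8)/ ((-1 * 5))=8/ 5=1.60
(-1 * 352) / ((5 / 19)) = -6688 / 5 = -1337.60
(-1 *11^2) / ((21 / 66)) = -2662 / 7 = -380.29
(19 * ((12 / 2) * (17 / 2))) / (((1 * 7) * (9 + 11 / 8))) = 7752 / 581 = 13.34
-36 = -36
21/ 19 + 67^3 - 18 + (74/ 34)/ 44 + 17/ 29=123952167783/ 412148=300746.74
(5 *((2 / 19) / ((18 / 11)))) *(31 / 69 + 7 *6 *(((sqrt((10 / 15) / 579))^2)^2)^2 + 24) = 93850056072243625 / 11934437803449471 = 7.86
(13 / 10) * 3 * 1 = 39 / 10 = 3.90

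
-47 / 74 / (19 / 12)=-282 / 703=-0.40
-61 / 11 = -5.55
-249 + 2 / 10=-248.80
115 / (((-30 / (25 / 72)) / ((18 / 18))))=-575 / 432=-1.33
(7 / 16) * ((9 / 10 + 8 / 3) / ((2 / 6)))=749 / 160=4.68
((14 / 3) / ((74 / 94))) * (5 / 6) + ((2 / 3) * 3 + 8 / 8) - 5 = 979 / 333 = 2.94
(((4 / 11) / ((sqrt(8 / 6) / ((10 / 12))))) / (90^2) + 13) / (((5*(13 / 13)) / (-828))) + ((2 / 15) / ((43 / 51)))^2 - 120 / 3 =-101361024 / 46225 - 23*sqrt(3) / 7425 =-2192.78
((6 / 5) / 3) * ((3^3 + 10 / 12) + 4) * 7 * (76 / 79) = 101612 / 1185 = 85.75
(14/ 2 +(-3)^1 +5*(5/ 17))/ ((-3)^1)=-31/ 17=-1.82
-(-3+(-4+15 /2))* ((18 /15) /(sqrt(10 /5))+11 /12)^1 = -11 /24 - 3* sqrt(2) /10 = -0.88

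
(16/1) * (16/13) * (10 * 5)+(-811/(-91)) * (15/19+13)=1107.51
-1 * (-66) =66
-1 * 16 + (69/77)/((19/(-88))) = -2680/133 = -20.15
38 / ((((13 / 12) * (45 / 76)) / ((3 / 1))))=11552 / 65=177.72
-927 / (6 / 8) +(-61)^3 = -228217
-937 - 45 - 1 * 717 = -1699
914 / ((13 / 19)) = 17366 / 13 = 1335.85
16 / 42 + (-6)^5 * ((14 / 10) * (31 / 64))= -5272.72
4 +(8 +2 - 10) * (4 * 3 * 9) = 4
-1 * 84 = -84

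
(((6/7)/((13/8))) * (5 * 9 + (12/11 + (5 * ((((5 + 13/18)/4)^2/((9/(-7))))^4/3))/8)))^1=25.02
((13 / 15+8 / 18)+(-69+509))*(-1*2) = -39718 / 45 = -882.62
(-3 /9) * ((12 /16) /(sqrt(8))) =-sqrt(2) /16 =-0.09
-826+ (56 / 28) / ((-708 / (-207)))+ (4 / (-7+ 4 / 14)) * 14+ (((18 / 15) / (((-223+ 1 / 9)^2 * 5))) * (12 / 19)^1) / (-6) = -37450889315867 / 44918301850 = -833.76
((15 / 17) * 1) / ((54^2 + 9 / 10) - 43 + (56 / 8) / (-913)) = 136950 / 446056829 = 0.00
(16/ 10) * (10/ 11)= 16/ 11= 1.45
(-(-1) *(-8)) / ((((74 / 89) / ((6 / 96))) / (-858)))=38181 / 74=515.96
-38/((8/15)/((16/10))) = -114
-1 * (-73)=73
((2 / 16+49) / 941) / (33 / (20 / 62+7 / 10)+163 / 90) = 5606145 / 3660004444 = 0.00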